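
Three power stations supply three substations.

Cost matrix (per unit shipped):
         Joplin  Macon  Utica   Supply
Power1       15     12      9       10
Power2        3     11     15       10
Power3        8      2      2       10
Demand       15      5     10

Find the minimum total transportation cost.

One minimum-cost allocation:
  Power1→Utica: 10 MWh
  Power2→Joplin: 10 MWh
  Power3→Joplin: 5 MWh
  Power3→Macon: 5 MWh
Total cost = 170.

170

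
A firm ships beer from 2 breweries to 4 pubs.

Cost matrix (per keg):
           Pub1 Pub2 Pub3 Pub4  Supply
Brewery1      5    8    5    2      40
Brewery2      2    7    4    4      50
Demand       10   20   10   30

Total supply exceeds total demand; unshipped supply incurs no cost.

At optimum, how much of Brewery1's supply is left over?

An optimal plan:
  Brewery1–Pub4: 30 × 2 = 60
  Brewery2–Pub1: 10 × 2 = 20
  Brewery2–Pub2: 20 × 7 = 140
  Brewery2–Pub3: 10 × 4 = 40
Total cost = 260.
Brewery1 ships 30 of its 40, leaving 10.

10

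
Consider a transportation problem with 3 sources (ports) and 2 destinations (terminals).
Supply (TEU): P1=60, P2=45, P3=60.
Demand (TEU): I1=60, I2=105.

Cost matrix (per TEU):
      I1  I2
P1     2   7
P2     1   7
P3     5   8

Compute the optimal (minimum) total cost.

870

An optimal shipping plan:
  P1→I1: 15 × 2 = 30
  P1→I2: 45 × 7 = 315
  P2→I1: 45 × 1 = 45
  P3→I2: 60 × 8 = 480
Total = 30 + 315 + 45 + 480 = 870.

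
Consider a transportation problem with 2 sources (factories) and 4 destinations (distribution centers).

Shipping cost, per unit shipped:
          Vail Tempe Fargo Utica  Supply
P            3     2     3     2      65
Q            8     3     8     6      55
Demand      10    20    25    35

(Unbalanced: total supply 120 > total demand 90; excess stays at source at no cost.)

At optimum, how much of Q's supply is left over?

Minimum-cost shipments:
  P→Vail: 10 × 3 = 30
  P→Fargo: 25 × 3 = 75
  P→Utica: 30 × 2 = 60
  Q→Tempe: 20 × 3 = 60
  Q→Utica: 5 × 6 = 30
Total cost = 255.
Q ships 25 of its 55, leaving 30.

30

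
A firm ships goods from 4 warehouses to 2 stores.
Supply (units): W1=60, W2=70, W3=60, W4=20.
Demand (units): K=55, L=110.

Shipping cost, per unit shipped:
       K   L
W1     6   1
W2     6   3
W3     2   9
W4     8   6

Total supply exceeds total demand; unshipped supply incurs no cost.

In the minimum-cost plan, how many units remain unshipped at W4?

Minimum-cost shipments:
  W1→L: 60 × 1 = 60
  W2→L: 50 × 3 = 150
  W3→K: 55 × 2 = 110
Total cost = 320.
W4 ships 0 of its 20, leaving 20.

20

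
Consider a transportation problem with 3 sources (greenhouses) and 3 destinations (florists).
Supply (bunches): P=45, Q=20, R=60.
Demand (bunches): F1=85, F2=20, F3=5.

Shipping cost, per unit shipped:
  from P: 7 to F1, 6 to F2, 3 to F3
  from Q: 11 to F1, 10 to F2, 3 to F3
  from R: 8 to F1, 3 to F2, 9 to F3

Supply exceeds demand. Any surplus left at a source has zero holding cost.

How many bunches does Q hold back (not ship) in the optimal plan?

An optimal plan:
  P to F1: 45 bunches
  Q to F3: 5 bunches
  R to F1: 40 bunches
  R to F2: 20 bunches
Total cost = 710.
Q ships 5 of its 20, leaving 15.

15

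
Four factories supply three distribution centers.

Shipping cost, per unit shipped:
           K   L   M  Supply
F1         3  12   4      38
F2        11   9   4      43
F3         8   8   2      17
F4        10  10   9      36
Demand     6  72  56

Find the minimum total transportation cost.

892

A cheapest plan:
  F1->K: 6 × 3 = 18
  F1->M: 32 × 4 = 128
  F2->L: 36 × 9 = 324
  F2->M: 7 × 4 = 28
  F3->M: 17 × 2 = 34
  F4->L: 36 × 10 = 360
Total = 18 + 128 + 324 + 28 + 34 + 360 = 892.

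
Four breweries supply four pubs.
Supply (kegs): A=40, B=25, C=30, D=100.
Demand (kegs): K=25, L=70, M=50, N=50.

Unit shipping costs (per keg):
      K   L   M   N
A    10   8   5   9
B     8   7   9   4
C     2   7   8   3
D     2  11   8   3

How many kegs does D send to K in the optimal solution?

25

Solving gives:
  A–L: 15 × 8 = 120
  A–M: 25 × 5 = 125
  B–L: 25 × 7 = 175
  C–L: 30 × 7 = 210
  D–K: 25 × 2 = 50
  D–M: 25 × 8 = 200
  D–N: 50 × 3 = 150
Total cost = 1030.
So D→K carries 25 kegs.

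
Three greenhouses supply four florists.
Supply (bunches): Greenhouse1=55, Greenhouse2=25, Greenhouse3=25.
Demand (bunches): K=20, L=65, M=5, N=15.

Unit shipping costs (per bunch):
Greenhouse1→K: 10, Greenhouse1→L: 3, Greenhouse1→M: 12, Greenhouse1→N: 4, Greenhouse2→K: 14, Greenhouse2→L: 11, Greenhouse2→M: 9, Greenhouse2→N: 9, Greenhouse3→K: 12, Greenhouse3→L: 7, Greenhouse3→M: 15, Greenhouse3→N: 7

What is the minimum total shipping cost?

665

An optimal shipping plan:
  Greenhouse1->L: 55 × 3 = 165
  Greenhouse2->K: 20 × 14 = 280
  Greenhouse2->M: 5 × 9 = 45
  Greenhouse3->L: 10 × 7 = 70
  Greenhouse3->N: 15 × 7 = 105
Total = 165 + 280 + 45 + 70 + 105 = 665.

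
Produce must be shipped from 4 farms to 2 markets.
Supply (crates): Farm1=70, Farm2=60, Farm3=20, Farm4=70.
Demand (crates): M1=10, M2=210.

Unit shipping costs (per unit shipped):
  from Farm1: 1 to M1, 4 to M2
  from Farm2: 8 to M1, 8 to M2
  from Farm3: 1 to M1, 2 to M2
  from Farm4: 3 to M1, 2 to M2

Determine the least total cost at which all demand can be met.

910

One minimum-cost allocation:
  Farm1->M1: 10 crates
  Farm1->M2: 60 crates
  Farm2->M2: 60 crates
  Farm3->M2: 20 crates
  Farm4->M2: 70 crates
Total cost = 910.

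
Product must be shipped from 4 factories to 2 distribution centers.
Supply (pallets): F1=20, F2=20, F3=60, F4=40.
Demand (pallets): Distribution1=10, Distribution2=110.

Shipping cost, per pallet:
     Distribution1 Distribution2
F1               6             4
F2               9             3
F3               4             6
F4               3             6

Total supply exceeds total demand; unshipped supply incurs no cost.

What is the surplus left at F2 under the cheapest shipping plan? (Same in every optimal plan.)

0

Minimum-cost shipments:
  F1 to Distribution2: 20 × 4 = 80
  F2 to Distribution2: 20 × 3 = 60
  F3 to Distribution2: 60 × 6 = 360
  F4 to Distribution1: 10 × 3 = 30
  F4 to Distribution2: 10 × 6 = 60
Total cost = 590.
F2 ships 20 of its 20, leaving 0.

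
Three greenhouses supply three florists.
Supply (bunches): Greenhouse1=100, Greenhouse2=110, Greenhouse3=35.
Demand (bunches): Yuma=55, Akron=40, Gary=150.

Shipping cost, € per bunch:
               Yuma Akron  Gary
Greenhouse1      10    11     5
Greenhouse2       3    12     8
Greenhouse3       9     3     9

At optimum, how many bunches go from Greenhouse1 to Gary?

The minimum-cost plan:
  Greenhouse1 to Gary: 100 × €5 = €500
  Greenhouse2 to Yuma: 55 × €3 = €165
  Greenhouse2 to Akron: 5 × €12 = €60
  Greenhouse2 to Gary: 50 × €8 = €400
  Greenhouse3 to Akron: 35 × €3 = €105
Total cost = €1230.
So Greenhouse1→Gary carries 100 bunches.

100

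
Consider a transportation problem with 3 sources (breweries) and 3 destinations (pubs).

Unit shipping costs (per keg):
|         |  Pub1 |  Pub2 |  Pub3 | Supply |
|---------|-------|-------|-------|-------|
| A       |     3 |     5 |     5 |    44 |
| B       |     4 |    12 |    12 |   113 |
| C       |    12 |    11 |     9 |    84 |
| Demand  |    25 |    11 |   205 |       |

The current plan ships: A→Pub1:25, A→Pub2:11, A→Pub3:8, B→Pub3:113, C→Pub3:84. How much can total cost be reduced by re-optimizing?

Current plan cost = 25·3 + 11·5 + 8·5 + 113·12 + 84·9 = 2282.
Optimal plan:
  A to Pub3: 44 × 5 = 220
  B to Pub1: 25 × 4 = 100
  B to Pub2: 11 × 12 = 132
  B to Pub3: 77 × 12 = 924
  C to Pub3: 84 × 9 = 756
Optimal cost = 2132.
Saving = 2282 − 2132 = 150.

150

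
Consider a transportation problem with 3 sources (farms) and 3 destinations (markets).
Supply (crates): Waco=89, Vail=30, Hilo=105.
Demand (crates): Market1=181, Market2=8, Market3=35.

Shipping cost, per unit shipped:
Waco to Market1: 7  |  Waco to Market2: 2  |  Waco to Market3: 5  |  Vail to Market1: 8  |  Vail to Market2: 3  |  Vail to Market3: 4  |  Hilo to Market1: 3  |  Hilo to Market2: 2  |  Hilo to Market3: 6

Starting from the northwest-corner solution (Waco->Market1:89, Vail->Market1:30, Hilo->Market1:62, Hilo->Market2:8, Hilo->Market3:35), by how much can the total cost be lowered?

Current plan cost = 89·7 + 30·8 + 62·3 + 8·2 + 35·6 = 1275.
Optimal plan:
  Waco→Market1: 76 crates
  Waco→Market2: 8 crates
  Waco→Market3: 5 crates
  Vail→Market3: 30 crates
  Hilo→Market1: 105 crates
Optimal cost = 1008.
Saving = 1275 − 1008 = 267.

267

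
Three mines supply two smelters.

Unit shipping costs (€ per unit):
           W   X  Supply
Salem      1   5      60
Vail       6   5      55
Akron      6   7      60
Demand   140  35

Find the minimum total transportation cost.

A cheapest plan:
  Salem->W: 60 tons
  Vail->W: 20 tons
  Vail->X: 35 tons
  Akron->W: 60 tons
Total cost = €715.
(Supply check: Salem ships 60; Vail ships 55; Akron ships 60.)

715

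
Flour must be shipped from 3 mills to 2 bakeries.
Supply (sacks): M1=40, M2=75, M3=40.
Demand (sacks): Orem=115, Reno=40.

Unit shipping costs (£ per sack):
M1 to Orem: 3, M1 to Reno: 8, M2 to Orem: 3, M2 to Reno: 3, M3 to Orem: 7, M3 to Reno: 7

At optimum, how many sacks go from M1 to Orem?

40

The minimum-cost plan:
  M1–Orem: 40 × £3 = £120
  M2–Orem: 75 × £3 = £225
  M3–Reno: 40 × £7 = £280
Total cost = £625.
So M1→Orem carries 40 sacks.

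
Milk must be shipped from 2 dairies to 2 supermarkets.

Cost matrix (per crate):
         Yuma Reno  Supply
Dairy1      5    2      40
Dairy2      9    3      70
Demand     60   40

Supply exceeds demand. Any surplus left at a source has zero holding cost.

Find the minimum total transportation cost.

An optimal shipping plan:
  Dairy1→Yuma: 40 crates
  Dairy2→Yuma: 20 crates
  Dairy2→Reno: 40 crates
Total cost = 500.
(Supply check: Dairy1 ships 40; Dairy2 ships 60.)

500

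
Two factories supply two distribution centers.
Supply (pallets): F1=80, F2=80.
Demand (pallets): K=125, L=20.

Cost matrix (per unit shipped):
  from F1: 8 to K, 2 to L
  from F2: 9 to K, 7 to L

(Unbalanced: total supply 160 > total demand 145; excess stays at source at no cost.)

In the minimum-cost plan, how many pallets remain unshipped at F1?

An optimal plan:
  F1 to K: 60 × 8 = 480
  F1 to L: 20 × 2 = 40
  F2 to K: 65 × 9 = 585
Total cost = 1105.
F1 ships 80 of its 80, leaving 0.

0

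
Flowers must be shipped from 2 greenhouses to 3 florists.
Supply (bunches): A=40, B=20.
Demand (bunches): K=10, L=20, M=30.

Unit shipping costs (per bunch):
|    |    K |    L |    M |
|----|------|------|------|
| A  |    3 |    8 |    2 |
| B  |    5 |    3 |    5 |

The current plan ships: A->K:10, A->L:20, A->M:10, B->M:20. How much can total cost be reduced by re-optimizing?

160

Current plan cost = 10·3 + 20·8 + 10·2 + 20·5 = 310.
Optimal plan:
  A→K: 10 × 3 = 30
  A→M: 30 × 2 = 60
  B→L: 20 × 3 = 60
Optimal cost = 150.
Saving = 310 − 150 = 160.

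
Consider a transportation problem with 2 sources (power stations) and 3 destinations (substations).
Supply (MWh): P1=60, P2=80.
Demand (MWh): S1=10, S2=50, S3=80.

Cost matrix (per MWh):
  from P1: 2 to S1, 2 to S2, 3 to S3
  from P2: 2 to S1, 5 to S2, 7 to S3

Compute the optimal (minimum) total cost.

590

One minimum-cost allocation:
  P1→S3: 60 × 3 = 180
  P2→S1: 10 × 2 = 20
  P2→S2: 50 × 5 = 250
  P2→S3: 20 × 7 = 140
Total = 180 + 20 + 250 + 140 = 590.
(Supply check: P1 ships 60; P2 ships 80.)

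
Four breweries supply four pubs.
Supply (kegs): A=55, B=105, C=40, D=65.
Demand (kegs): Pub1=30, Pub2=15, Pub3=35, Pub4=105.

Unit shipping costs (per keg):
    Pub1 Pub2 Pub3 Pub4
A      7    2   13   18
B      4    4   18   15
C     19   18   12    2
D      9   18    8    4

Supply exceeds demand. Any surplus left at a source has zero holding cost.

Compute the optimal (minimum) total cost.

A cheapest plan:
  A–Pub2: 15 kegs
  A–Pub3: 35 kegs
  B–Pub1: 30 kegs
  C–Pub4: 40 kegs
  D–Pub4: 65 kegs
Total cost = 945.

945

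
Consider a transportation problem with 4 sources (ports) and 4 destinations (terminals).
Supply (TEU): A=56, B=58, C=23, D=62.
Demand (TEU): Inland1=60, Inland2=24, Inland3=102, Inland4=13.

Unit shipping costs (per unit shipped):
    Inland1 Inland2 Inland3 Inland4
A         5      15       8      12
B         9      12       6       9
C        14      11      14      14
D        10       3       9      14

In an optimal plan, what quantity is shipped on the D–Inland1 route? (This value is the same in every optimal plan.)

Optimal shipments:
  A–Inland1: 56 TEU
  B–Inland3: 58 TEU
  C–Inland1: 4 TEU
  C–Inland3: 6 TEU
  C–Inland4: 13 TEU
  D–Inland2: 24 TEU
  D–Inland3: 38 TEU
Total cost = 1364.
The route D→Inland1 is not used.

0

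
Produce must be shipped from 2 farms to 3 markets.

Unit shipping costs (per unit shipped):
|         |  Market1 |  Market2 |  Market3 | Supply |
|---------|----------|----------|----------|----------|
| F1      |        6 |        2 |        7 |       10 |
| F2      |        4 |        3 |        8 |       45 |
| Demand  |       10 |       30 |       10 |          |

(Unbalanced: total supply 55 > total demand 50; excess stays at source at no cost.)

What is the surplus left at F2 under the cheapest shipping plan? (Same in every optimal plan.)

An optimal plan:
  F1→Market2: 10 × 2 = 20
  F2→Market1: 10 × 4 = 40
  F2→Market2: 20 × 3 = 60
  F2→Market3: 10 × 8 = 80
Total cost = 200.
F2 ships 40 of its 45, leaving 5.

5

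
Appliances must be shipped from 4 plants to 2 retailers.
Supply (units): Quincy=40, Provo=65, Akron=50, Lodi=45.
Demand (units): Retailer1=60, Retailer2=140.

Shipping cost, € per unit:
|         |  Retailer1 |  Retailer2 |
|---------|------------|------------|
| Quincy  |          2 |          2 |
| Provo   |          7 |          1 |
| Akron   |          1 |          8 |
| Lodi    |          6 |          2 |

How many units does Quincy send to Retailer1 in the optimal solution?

10

Solving gives:
  Quincy→Retailer1: 10 units
  Quincy→Retailer2: 30 units
  Provo→Retailer2: 65 units
  Akron→Retailer1: 50 units
  Lodi→Retailer2: 45 units
Total cost = €285.
So Quincy→Retailer1 carries 10 units.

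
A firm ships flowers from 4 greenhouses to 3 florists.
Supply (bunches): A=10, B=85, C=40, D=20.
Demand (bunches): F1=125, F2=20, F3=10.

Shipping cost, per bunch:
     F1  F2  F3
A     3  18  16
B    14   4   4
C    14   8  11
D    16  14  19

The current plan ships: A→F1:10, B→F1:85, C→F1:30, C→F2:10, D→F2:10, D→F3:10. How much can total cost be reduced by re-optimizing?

250

Current plan cost = 10·3 + 85·14 + 30·14 + 10·8 + 10·14 + 10·19 = 2050.
Optimal plan:
  A->F1: 10 bunches
  B->F1: 55 bunches
  B->F2: 20 bunches
  B->F3: 10 bunches
  C->F1: 40 bunches
  D->F1: 20 bunches
Optimal cost = 1800.
Saving = 2050 − 1800 = 250.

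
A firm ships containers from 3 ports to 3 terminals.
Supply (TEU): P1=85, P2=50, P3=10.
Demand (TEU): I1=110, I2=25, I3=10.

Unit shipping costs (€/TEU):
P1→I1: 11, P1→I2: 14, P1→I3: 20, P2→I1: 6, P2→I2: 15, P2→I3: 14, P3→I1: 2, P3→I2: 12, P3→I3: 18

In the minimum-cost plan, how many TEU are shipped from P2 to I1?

40

The minimum-cost plan:
  P1→I1: 60 × €11 = €660
  P1→I2: 25 × €14 = €350
  P2→I1: 40 × €6 = €240
  P2→I3: 10 × €14 = €140
  P3→I1: 10 × €2 = €20
Total cost = €1410.
So P2→I1 carries 40 TEU.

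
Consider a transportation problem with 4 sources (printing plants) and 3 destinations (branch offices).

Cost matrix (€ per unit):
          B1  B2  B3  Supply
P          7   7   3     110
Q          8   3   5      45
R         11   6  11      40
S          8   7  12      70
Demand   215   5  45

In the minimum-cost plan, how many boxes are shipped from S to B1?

70

Solving gives:
  P–B1: 65 × €7 = €455
  P–B3: 45 × €3 = €135
  Q–B1: 40 × €8 = €320
  Q–B2: 5 × €3 = €15
  R–B1: 40 × €11 = €440
  S–B1: 70 × €8 = €560
Total cost = €1925.
So S→B1 carries 70 boxes.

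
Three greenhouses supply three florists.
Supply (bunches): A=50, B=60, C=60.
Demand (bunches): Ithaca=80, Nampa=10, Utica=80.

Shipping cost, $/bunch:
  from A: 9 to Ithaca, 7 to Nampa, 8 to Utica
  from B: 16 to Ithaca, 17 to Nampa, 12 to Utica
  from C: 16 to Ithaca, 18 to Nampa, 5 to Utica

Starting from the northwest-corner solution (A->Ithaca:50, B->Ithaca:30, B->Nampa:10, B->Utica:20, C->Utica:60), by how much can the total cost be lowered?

30

Current plan cost = 50·9 + 30·16 + 10·17 + 20·12 + 60·5 = $1640.
Optimal plan:
  A->Ithaca: 40 × $9 = $360
  A->Nampa: 10 × $7 = $70
  B->Ithaca: 40 × $16 = $640
  B->Utica: 20 × $12 = $240
  C->Utica: 60 × $5 = $300
Optimal cost = $1610.
Saving = 1640 − 1610 = $30.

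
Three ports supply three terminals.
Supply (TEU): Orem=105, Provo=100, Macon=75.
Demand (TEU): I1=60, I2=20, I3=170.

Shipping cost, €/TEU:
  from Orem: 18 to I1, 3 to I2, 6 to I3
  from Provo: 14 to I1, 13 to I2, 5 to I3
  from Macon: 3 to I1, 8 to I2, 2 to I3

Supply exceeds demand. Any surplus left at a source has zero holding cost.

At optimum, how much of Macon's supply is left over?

0

Minimum-cost shipments:
  Orem to I2: 20 × €3 = €60
  Orem to I3: 55 × €6 = €330
  Provo to I3: 100 × €5 = €500
  Macon to I1: 60 × €3 = €180
  Macon to I3: 15 × €2 = €30
Total cost = €1100.
Macon ships 75 of its 75, leaving 0.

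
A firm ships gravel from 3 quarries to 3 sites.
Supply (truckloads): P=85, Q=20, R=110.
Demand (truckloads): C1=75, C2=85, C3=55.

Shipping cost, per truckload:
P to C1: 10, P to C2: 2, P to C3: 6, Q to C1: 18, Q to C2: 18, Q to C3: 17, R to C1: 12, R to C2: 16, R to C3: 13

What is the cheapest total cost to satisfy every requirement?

Optimal allocation:
  P to C2: 85 truckloads
  Q to C3: 20 truckloads
  R to C1: 75 truckloads
  R to C3: 35 truckloads
Total cost = 1865.
(Supply check: P ships 85; Q ships 20; R ships 110.)

1865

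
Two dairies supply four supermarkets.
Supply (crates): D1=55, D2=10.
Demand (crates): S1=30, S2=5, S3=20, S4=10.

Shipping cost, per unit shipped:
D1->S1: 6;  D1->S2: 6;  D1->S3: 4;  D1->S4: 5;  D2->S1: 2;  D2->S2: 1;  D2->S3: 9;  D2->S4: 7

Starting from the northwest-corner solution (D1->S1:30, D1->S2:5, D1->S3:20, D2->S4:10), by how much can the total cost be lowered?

Current plan cost = 30·6 + 5·6 + 20·4 + 10·7 = 360.
Optimal plan:
  D1→S1: 25 × 6 = 150
  D1→S3: 20 × 4 = 80
  D1→S4: 10 × 5 = 50
  D2→S1: 5 × 2 = 10
  D2→S2: 5 × 1 = 5
Optimal cost = 295.
Saving = 360 − 295 = 65.

65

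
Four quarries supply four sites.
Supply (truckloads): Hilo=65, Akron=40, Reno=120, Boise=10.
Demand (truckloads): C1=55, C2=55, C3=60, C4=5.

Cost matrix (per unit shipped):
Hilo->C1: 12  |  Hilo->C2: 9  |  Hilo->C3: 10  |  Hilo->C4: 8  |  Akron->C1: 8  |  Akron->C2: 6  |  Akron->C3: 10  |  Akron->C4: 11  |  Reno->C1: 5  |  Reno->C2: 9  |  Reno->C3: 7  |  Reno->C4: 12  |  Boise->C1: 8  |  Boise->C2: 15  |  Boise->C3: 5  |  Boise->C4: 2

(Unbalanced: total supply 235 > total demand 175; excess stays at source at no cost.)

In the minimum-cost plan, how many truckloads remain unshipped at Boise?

0

Minimum-cost shipments:
  Hilo->C2: 15 × 9 = 135
  Akron->C2: 40 × 6 = 240
  Reno->C1: 55 × 5 = 275
  Reno->C3: 55 × 7 = 385
  Boise->C3: 5 × 5 = 25
  Boise->C4: 5 × 2 = 10
Total cost = 1070.
Boise ships 10 of its 10, leaving 0.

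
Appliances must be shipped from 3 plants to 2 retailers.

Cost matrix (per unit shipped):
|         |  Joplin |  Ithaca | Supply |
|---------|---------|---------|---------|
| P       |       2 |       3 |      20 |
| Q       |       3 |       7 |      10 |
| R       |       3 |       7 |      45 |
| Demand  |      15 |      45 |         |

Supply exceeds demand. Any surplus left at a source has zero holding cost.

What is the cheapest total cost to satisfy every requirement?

A cheapest plan:
  P to Ithaca: 20 × 3 = 60
  R to Joplin: 15 × 3 = 45
  R to Ithaca: 25 × 7 = 175
Total = 60 + 45 + 175 = 280.

280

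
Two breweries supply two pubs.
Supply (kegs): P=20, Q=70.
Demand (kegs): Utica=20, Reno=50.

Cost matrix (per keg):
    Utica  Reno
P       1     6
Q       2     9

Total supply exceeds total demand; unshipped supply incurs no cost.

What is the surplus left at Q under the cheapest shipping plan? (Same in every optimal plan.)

An optimal plan:
  P–Reno: 20 × 6 = 120
  Q–Utica: 20 × 2 = 40
  Q–Reno: 30 × 9 = 270
Total cost = 430.
Q ships 50 of its 70, leaving 20.

20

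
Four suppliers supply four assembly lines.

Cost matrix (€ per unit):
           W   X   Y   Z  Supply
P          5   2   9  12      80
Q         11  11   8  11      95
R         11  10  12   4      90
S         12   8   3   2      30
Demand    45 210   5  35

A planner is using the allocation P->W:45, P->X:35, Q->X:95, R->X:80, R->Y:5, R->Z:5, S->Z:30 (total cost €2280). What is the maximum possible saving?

170

Current plan cost = 45·5 + 35·2 + 95·11 + 80·10 + 5·12 + 5·4 + 30·2 = €2280.
Optimal plan:
  P→X: 80 × €2 = €160
  Q→W: 45 × €11 = €495
  Q→X: 50 × €11 = €550
  R→X: 80 × €10 = €800
  R→Z: 10 × €4 = €40
  S→Y: 5 × €3 = €15
  S→Z: 25 × €2 = €50
Optimal cost = €2110.
Saving = 2280 − 2110 = €170.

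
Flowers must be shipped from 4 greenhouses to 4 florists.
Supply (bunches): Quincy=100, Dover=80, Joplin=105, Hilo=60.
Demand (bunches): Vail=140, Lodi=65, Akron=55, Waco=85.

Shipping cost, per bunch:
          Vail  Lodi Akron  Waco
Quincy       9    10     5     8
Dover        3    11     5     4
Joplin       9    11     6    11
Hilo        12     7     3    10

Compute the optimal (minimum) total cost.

2250

One minimum-cost allocation:
  Quincy–Lodi: 5 × 10 = 50
  Quincy–Akron: 10 × 5 = 50
  Quincy–Waco: 85 × 8 = 680
  Dover–Vail: 80 × 3 = 240
  Joplin–Vail: 60 × 9 = 540
  Joplin–Akron: 45 × 6 = 270
  Hilo–Lodi: 60 × 7 = 420
Total = 50 + 50 + 680 + 240 + 540 + 270 + 420 = 2250.
(Supply check: Quincy ships 100; Dover ships 80; Joplin ships 105; Hilo ships 60.)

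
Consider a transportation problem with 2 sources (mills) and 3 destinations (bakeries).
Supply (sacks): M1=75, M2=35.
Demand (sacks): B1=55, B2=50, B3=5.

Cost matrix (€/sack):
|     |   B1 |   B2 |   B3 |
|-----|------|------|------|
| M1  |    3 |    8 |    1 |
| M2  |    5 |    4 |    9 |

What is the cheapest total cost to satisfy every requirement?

A cheapest plan:
  M1->B1: 55 × €3 = €165
  M1->B2: 15 × €8 = €120
  M1->B3: 5 × €1 = €5
  M2->B2: 35 × €4 = €140
Total = 165 + 120 + 5 + 140 = €430.

430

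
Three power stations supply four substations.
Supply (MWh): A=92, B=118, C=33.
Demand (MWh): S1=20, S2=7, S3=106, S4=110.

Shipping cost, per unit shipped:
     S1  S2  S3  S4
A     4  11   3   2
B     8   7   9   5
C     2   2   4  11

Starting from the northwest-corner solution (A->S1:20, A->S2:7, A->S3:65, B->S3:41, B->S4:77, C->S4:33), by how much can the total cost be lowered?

493

Current plan cost = 20·4 + 7·11 + 65·3 + 41·9 + 77·5 + 33·11 = 1469.
Optimal plan:
  A–S3: 92 × 3 = 276
  B–S2: 7 × 7 = 49
  B–S3: 1 × 9 = 9
  B–S4: 110 × 5 = 550
  C–S1: 20 × 2 = 40
  C–S3: 13 × 4 = 52
Optimal cost = 976.
Saving = 1469 − 976 = 493.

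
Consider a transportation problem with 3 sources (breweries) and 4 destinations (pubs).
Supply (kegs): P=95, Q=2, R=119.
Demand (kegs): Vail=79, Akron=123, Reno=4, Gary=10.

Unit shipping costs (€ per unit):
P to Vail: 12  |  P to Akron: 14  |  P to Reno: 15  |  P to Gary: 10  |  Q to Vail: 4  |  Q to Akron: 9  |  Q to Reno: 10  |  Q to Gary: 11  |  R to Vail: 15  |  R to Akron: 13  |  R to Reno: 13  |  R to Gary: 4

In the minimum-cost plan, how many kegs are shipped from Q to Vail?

Optimal shipments:
  P–Vail: 77 × €12 = €924
  P–Akron: 18 × €14 = €252
  Q–Vail: 2 × €4 = €8
  R–Akron: 105 × €13 = €1365
  R–Reno: 4 × €13 = €52
  R–Gary: 10 × €4 = €40
Total cost = €2641.
So Q→Vail carries 2 kegs.

2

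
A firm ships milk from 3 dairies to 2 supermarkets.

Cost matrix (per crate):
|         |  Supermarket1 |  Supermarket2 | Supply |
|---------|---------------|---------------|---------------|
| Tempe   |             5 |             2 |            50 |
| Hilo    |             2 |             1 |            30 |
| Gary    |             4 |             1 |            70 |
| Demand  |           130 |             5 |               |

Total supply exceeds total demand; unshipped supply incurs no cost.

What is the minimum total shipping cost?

An optimal shipping plan:
  Tempe–Supermarket1: 30 × 5 = 150
  Tempe–Supermarket2: 5 × 2 = 10
  Hilo–Supermarket1: 30 × 2 = 60
  Gary–Supermarket1: 70 × 4 = 280
Total = 150 + 10 + 60 + 280 = 500.

500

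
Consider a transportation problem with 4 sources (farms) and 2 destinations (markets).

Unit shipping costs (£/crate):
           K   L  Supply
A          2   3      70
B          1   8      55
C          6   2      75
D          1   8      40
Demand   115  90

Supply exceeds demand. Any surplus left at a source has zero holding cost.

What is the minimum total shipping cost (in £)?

A cheapest plan:
  A->K: 20 × £2 = £40
  A->L: 15 × £3 = £45
  B->K: 55 × £1 = £55
  C->L: 75 × £2 = £150
  D->K: 40 × £1 = £40
Total = 40 + 45 + 55 + 150 + 40 = £330.

330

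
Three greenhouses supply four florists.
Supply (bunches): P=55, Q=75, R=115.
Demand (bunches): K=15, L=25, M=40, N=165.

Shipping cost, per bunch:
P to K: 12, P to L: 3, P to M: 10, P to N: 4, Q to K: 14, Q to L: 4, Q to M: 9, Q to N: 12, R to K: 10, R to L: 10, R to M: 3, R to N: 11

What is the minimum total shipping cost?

Optimal allocation:
  P–N: 55 × 4 = 220
  Q–L: 25 × 4 = 100
  Q–N: 50 × 12 = 600
  R–K: 15 × 10 = 150
  R–M: 40 × 3 = 120
  R–N: 60 × 11 = 660
Total = 220 + 100 + 600 + 150 + 120 + 660 = 1850.
(Supply check: P ships 55; Q ships 75; R ships 115.)

1850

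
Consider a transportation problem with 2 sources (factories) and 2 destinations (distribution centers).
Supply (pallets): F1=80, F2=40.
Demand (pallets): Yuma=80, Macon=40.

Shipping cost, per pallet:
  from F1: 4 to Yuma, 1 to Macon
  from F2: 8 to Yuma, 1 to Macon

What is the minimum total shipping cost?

A cheapest plan:
  F1–Yuma: 80 pallets
  F2–Macon: 40 pallets
Total cost = 360.

360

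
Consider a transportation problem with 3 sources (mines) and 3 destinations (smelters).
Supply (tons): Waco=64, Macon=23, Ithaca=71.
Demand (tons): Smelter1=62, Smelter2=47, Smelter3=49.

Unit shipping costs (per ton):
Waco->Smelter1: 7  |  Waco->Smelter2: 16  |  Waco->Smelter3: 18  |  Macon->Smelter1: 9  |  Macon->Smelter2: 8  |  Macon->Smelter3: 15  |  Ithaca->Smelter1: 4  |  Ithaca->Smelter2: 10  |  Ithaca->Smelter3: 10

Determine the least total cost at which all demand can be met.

A cheapest plan:
  Waco to Smelter1: 62 tons
  Waco to Smelter2: 2 tons
  Macon to Smelter2: 23 tons
  Ithaca to Smelter2: 22 tons
  Ithaca to Smelter3: 49 tons
Total cost = 1360.
(Supply check: Waco ships 64; Macon ships 23; Ithaca ships 71.)

1360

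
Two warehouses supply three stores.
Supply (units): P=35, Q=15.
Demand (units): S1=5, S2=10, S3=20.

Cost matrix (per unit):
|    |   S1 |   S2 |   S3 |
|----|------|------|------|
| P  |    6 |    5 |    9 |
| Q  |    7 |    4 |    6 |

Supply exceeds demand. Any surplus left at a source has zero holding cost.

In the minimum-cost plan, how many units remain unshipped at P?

An optimal plan:
  P→S1: 5 × 6 = 30
  P→S2: 10 × 5 = 50
  P→S3: 5 × 9 = 45
  Q→S3: 15 × 6 = 90
Total cost = 215.
P ships 20 of its 35, leaving 15.

15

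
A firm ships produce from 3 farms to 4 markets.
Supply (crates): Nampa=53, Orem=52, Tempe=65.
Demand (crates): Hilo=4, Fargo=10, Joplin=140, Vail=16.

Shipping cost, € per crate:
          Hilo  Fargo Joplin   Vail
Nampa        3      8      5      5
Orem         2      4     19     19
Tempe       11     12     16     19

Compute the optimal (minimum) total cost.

2075

A cheapest plan:
  Nampa->Joplin: 37 × €5 = €185
  Nampa->Vail: 16 × €5 = €80
  Orem->Hilo: 4 × €2 = €8
  Orem->Fargo: 10 × €4 = €40
  Orem->Joplin: 38 × €19 = €722
  Tempe->Joplin: 65 × €16 = €1040
Total = 185 + 80 + 8 + 40 + 722 + 1040 = €2075.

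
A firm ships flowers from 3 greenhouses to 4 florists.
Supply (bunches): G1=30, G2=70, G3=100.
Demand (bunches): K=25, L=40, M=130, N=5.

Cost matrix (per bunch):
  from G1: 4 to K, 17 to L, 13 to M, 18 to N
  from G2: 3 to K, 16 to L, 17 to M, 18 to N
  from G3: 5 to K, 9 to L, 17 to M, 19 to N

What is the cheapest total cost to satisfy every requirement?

2615

Optimal allocation:
  G1 to M: 30 × 13 = 390
  G2 to K: 25 × 3 = 75
  G2 to M: 40 × 17 = 680
  G2 to N: 5 × 18 = 90
  G3 to L: 40 × 9 = 360
  G3 to M: 60 × 17 = 1020
Total = 390 + 75 + 680 + 90 + 360 + 1020 = 2615.
(Supply check: G1 ships 30; G2 ships 70; G3 ships 100.)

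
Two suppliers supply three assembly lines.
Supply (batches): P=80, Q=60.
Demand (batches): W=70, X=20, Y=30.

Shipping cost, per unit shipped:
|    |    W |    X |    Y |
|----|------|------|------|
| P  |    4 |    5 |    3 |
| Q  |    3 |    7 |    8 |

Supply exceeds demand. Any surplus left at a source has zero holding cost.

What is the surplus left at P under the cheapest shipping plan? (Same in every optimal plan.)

An optimal plan:
  P–W: 10 × 4 = 40
  P–X: 20 × 5 = 100
  P–Y: 30 × 3 = 90
  Q–W: 60 × 3 = 180
Total cost = 410.
P ships 60 of its 80, leaving 20.

20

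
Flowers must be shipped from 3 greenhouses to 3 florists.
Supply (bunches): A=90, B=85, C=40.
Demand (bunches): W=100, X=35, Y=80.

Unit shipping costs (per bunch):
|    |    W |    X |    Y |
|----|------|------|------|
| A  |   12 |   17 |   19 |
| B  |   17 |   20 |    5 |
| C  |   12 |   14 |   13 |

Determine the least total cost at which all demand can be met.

Optimal allocation:
  A to W: 90 × 12 = 1080
  B to W: 5 × 17 = 85
  B to Y: 80 × 5 = 400
  C to W: 5 × 12 = 60
  C to X: 35 × 14 = 490
Total = 1080 + 85 + 400 + 60 + 490 = 2115.

2115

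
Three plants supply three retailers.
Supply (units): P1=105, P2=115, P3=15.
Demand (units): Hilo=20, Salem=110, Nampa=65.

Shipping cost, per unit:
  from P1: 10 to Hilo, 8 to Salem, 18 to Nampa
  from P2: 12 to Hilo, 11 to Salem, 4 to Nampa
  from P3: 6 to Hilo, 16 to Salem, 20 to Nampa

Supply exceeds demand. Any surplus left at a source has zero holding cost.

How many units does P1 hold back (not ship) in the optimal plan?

An optimal plan:
  P1 to Salem: 105 × 8 = 840
  P2 to Hilo: 5 × 12 = 60
  P2 to Salem: 5 × 11 = 55
  P2 to Nampa: 65 × 4 = 260
  P3 to Hilo: 15 × 6 = 90
Total cost = 1305.
P1 ships 105 of its 105, leaving 0.

0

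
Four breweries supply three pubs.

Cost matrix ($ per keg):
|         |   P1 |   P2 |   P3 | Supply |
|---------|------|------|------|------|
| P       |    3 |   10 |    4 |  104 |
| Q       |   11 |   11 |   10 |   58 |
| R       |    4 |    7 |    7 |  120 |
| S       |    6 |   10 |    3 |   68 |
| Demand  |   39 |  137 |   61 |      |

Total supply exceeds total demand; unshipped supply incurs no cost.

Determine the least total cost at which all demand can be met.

A cheapest plan:
  P–P1: 39 kegs
  P–P2: 17 kegs
  R–P2: 120 kegs
  S–P3: 61 kegs
Total cost = $1310.

1310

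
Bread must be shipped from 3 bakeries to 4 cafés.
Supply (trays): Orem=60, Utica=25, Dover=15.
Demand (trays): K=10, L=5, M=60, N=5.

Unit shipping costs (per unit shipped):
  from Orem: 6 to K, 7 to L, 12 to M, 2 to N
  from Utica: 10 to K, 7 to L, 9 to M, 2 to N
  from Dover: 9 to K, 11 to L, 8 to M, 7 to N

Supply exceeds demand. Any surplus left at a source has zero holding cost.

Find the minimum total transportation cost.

An optimal shipping plan:
  Orem->K: 10 × 6 = 60
  Orem->L: 5 × 7 = 35
  Orem->M: 20 × 12 = 240
  Orem->N: 5 × 2 = 10
  Utica->M: 25 × 9 = 225
  Dover->M: 15 × 8 = 120
Total = 60 + 35 + 240 + 10 + 225 + 120 = 690.
(Supply check: Orem ships 40; Utica ships 25; Dover ships 15.)

690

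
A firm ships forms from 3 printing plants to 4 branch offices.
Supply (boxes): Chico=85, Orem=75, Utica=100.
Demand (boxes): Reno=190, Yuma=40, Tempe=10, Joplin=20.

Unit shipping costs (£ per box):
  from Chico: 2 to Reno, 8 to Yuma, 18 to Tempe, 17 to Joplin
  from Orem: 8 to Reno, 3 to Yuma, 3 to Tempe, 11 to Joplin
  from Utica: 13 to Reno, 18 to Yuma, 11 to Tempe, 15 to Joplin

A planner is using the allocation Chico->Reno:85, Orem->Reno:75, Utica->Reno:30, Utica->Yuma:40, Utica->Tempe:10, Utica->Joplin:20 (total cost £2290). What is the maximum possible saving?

Current plan cost = 85·2 + 75·8 + 30·13 + 40·18 + 10·11 + 20·15 = £2290.
Optimal plan:
  Chico to Reno: 85 × £2 = £170
  Orem to Reno: 25 × £8 = £200
  Orem to Yuma: 40 × £3 = £120
  Orem to Tempe: 10 × £3 = £30
  Utica to Reno: 80 × £13 = £1040
  Utica to Joplin: 20 × £15 = £300
Optimal cost = £1860.
Saving = 2290 − 1860 = £430.

430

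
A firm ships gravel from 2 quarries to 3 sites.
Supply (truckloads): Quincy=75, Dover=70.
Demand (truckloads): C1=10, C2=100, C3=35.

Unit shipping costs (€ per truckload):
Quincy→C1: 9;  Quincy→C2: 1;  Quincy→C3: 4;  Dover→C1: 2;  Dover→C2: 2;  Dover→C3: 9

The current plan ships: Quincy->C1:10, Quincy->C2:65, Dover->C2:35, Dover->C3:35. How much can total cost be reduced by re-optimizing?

220

Current plan cost = 10·9 + 65·1 + 35·2 + 35·9 = €540.
Optimal plan:
  Quincy->C2: 40 × €1 = €40
  Quincy->C3: 35 × €4 = €140
  Dover->C1: 10 × €2 = €20
  Dover->C2: 60 × €2 = €120
Optimal cost = €320.
Saving = 540 − 320 = €220.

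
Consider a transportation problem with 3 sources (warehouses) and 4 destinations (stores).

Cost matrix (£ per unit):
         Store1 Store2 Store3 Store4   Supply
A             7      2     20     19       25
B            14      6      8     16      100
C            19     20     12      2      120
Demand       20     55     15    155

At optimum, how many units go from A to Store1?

20

Optimal shipments:
  A to Store1: 20 × £7 = £140
  A to Store2: 5 × £2 = £10
  B to Store2: 50 × £6 = £300
  B to Store3: 15 × £8 = £120
  B to Store4: 35 × £16 = £560
  C to Store4: 120 × £2 = £240
Total cost = £1370.
So A→Store1 carries 20 units.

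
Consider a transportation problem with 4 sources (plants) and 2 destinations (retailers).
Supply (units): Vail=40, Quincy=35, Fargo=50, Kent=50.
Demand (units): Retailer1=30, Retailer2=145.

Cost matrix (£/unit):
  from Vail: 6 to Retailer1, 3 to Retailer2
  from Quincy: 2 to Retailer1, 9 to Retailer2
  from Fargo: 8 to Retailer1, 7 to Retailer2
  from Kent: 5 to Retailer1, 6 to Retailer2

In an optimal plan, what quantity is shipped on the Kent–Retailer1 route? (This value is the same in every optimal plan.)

Solving gives:
  Vail to Retailer2: 40 units
  Quincy to Retailer1: 30 units
  Quincy to Retailer2: 5 units
  Fargo to Retailer2: 50 units
  Kent to Retailer2: 50 units
Total cost = £875.
The route Kent→Retailer1 is not used.

0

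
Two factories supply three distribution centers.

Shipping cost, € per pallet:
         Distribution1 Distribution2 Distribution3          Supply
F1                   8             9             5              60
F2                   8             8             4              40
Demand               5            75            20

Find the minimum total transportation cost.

775

A cheapest plan:
  F1–Distribution1: 5 pallets
  F1–Distribution2: 35 pallets
  F1–Distribution3: 20 pallets
  F2–Distribution2: 40 pallets
Total cost = €775.
(Supply check: F1 ships 60; F2 ships 40.)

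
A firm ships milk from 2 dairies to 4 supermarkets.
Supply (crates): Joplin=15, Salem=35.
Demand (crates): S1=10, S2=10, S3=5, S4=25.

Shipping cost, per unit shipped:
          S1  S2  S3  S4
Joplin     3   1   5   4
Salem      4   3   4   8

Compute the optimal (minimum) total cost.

One minimum-cost allocation:
  Joplin→S4: 15 × 4 = 60
  Salem→S1: 10 × 4 = 40
  Salem→S2: 10 × 3 = 30
  Salem→S3: 5 × 4 = 20
  Salem→S4: 10 × 8 = 80
Total = 60 + 40 + 30 + 20 + 80 = 230.

230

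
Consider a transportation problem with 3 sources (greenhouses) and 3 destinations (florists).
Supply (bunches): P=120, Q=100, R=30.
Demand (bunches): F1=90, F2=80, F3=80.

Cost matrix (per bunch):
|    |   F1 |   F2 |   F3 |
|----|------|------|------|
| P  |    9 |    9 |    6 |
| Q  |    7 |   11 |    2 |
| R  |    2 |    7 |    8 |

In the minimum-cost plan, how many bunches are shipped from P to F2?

The minimum-cost plan:
  P to F1: 40 × 9 = 360
  P to F2: 80 × 9 = 720
  Q to F1: 20 × 7 = 140
  Q to F3: 80 × 2 = 160
  R to F1: 30 × 2 = 60
Total cost = 1440.
So P→F2 carries 80 bunches.

80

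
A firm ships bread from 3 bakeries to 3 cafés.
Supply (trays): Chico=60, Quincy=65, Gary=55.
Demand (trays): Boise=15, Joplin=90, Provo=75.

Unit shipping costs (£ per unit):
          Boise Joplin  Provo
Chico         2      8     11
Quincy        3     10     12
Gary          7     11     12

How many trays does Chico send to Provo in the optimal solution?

0

The minimum-cost plan:
  Chico to Joplin: 60 × £8 = £480
  Quincy to Boise: 15 × £3 = £45
  Quincy to Joplin: 30 × £10 = £300
  Quincy to Provo: 20 × £12 = £240
  Gary to Provo: 55 × £12 = £660
Total cost = £1725.
The route Chico→Provo is not used.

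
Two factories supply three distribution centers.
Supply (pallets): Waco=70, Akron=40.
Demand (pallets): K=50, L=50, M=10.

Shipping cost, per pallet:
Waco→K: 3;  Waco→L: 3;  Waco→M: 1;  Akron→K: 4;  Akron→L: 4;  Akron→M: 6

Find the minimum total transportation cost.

350

An optimal shipping plan:
  Waco→K: 10 × 3 = 30
  Waco→L: 50 × 3 = 150
  Waco→M: 10 × 1 = 10
  Akron→K: 40 × 4 = 160
Total = 30 + 150 + 10 + 160 = 350.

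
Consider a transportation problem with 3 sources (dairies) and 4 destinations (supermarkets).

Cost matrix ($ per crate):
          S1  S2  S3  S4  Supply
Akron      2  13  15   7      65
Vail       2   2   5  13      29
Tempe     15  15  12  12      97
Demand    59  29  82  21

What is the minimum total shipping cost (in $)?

Optimal allocation:
  Akron–S1: 59 × $2 = $118
  Akron–S4: 6 × $7 = $42
  Vail–S2: 29 × $2 = $58
  Tempe–S3: 82 × $12 = $984
  Tempe–S4: 15 × $12 = $180
Total = 118 + 42 + 58 + 984 + 180 = $1382.

1382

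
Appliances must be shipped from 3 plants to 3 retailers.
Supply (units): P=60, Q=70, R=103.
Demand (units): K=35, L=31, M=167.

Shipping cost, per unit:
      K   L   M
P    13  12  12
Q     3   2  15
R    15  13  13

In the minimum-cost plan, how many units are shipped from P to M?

60

Solving gives:
  P->M: 60 × 12 = 720
  Q->K: 35 × 3 = 105
  Q->L: 31 × 2 = 62
  Q->M: 4 × 15 = 60
  R->M: 103 × 13 = 1339
Total cost = 2286.
So P→M carries 60 units.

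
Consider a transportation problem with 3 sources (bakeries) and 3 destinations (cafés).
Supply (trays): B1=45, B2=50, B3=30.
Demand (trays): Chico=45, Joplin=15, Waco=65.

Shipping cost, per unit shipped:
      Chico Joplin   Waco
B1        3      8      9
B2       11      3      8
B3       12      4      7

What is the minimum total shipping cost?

670

A cheapest plan:
  B1->Chico: 45 × 3 = 135
  B2->Joplin: 15 × 3 = 45
  B2->Waco: 35 × 8 = 280
  B3->Waco: 30 × 7 = 210
Total = 135 + 45 + 280 + 210 = 670.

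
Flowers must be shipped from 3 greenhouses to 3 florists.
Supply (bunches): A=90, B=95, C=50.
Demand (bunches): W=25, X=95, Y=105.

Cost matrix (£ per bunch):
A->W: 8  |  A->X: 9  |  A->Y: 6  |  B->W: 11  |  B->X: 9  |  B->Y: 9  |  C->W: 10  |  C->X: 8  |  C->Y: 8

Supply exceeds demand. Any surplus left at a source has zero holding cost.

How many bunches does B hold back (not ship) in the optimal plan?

10

Minimum-cost shipments:
  A->Y: 90 bunches
  B->X: 85 bunches
  C->W: 25 bunches
  C->X: 10 bunches
  C->Y: 15 bunches
Total cost = £1755.
B ships 85 of its 95, leaving 10.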